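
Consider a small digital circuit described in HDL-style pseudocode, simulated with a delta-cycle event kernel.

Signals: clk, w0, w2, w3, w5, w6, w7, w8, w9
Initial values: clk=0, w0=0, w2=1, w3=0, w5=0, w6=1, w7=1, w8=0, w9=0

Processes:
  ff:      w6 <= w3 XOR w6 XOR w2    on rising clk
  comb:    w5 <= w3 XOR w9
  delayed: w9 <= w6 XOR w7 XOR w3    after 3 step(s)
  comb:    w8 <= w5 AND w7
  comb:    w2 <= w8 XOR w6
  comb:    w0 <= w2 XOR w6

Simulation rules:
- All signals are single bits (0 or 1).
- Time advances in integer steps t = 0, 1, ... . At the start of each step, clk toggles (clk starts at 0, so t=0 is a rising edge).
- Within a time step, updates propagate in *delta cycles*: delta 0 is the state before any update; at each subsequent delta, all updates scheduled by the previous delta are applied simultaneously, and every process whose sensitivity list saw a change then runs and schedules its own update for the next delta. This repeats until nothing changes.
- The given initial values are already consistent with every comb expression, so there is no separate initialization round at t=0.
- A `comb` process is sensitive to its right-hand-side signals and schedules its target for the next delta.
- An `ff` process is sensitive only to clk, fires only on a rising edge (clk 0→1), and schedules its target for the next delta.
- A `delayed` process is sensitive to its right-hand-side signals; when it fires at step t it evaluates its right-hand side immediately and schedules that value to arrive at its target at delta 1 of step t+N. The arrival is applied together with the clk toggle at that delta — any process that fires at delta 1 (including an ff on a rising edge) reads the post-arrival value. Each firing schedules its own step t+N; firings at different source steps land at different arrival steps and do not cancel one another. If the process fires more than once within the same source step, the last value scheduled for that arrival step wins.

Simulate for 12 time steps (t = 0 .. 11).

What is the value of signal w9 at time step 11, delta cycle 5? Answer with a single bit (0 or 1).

1

t0.Δ0 w0=0 w5=0 w3=0 w9=0 w7=1 w6=1 w8=0 clk=0 w2=1
t0.Δ1 w0=0 w5=0 w3=0 w9=0 w7=1 w6=1 w8=0 clk=1 w2=1
t0.Δ2 w0=0 w5=0 w3=0 w9=0 w7=1 w6=0 w8=0 clk=1 w2=1
t0.Δ3 w0=1 w5=0 w3=0 w9=0 w7=1 w6=0 w8=0 clk=1 w2=0
t0.Δ4 w0=0 w5=0 w3=0 w9=0 w7=1 w6=0 w8=0 clk=1 w2=0
t1.Δ0 w0=0 w5=0 w3=0 w9=0 w7=1 w6=0 w8=0 clk=1 w2=0
t1.Δ1 w0=0 w5=0 w3=0 w9=0 w7=1 w6=0 w8=0 clk=0 w2=0
t2.Δ0 w0=0 w5=0 w3=0 w9=0 w7=1 w6=0 w8=0 clk=0 w2=0
t2.Δ1 w0=0 w5=0 w3=0 w9=0 w7=1 w6=0 w8=0 clk=1 w2=0
t3.Δ0 w0=0 w5=0 w3=0 w9=0 w7=1 w6=0 w8=0 clk=1 w2=0
t3.Δ1 w0=0 w5=0 w3=0 w9=1 w7=1 w6=0 w8=0 clk=0 w2=0
t3.Δ2 w0=0 w5=1 w3=0 w9=1 w7=1 w6=0 w8=0 clk=0 w2=0
t3.Δ3 w0=0 w5=1 w3=0 w9=1 w7=1 w6=0 w8=1 clk=0 w2=0
t3.Δ4 w0=0 w5=1 w3=0 w9=1 w7=1 w6=0 w8=1 clk=0 w2=1
t3.Δ5 w0=1 w5=1 w3=0 w9=1 w7=1 w6=0 w8=1 clk=0 w2=1
t4.Δ0 w0=1 w5=1 w3=0 w9=1 w7=1 w6=0 w8=1 clk=0 w2=1
t4.Δ1 w0=1 w5=1 w3=0 w9=1 w7=1 w6=0 w8=1 clk=1 w2=1
t4.Δ2 w0=1 w5=1 w3=0 w9=1 w7=1 w6=1 w8=1 clk=1 w2=1
t4.Δ3 w0=0 w5=1 w3=0 w9=1 w7=1 w6=1 w8=1 clk=1 w2=0
t4.Δ4 w0=1 w5=1 w3=0 w9=1 w7=1 w6=1 w8=1 clk=1 w2=0
t5.Δ0 w0=1 w5=1 w3=0 w9=1 w7=1 w6=1 w8=1 clk=1 w2=0
t5.Δ1 w0=1 w5=1 w3=0 w9=1 w7=1 w6=1 w8=1 clk=0 w2=0
t6.Δ0 w0=1 w5=1 w3=0 w9=1 w7=1 w6=1 w8=1 clk=0 w2=0
t6.Δ1 w0=1 w5=1 w3=0 w9=1 w7=1 w6=1 w8=1 clk=1 w2=0
t7.Δ0 w0=1 w5=1 w3=0 w9=1 w7=1 w6=1 w8=1 clk=1 w2=0
t7.Δ1 w0=1 w5=1 w3=0 w9=0 w7=1 w6=1 w8=1 clk=0 w2=0
t7.Δ2 w0=1 w5=0 w3=0 w9=0 w7=1 w6=1 w8=1 clk=0 w2=0
t7.Δ3 w0=1 w5=0 w3=0 w9=0 w7=1 w6=1 w8=0 clk=0 w2=0
t7.Δ4 w0=1 w5=0 w3=0 w9=0 w7=1 w6=1 w8=0 clk=0 w2=1
t7.Δ5 w0=0 w5=0 w3=0 w9=0 w7=1 w6=1 w8=0 clk=0 w2=1
t8.Δ0 w0=0 w5=0 w3=0 w9=0 w7=1 w6=1 w8=0 clk=0 w2=1
t8.Δ1 w0=0 w5=0 w3=0 w9=0 w7=1 w6=1 w8=0 clk=1 w2=1
t8.Δ2 w0=0 w5=0 w3=0 w9=0 w7=1 w6=0 w8=0 clk=1 w2=1
t8.Δ3 w0=1 w5=0 w3=0 w9=0 w7=1 w6=0 w8=0 clk=1 w2=0
t8.Δ4 w0=0 w5=0 w3=0 w9=0 w7=1 w6=0 w8=0 clk=1 w2=0
t9.Δ0 w0=0 w5=0 w3=0 w9=0 w7=1 w6=0 w8=0 clk=1 w2=0
t9.Δ1 w0=0 w5=0 w3=0 w9=0 w7=1 w6=0 w8=0 clk=0 w2=0
t10.Δ0 w0=0 w5=0 w3=0 w9=0 w7=1 w6=0 w8=0 clk=0 w2=0
t10.Δ1 w0=0 w5=0 w3=0 w9=0 w7=1 w6=0 w8=0 clk=1 w2=0
t11.Δ0 w0=0 w5=0 w3=0 w9=0 w7=1 w6=0 w8=0 clk=1 w2=0
t11.Δ1 w0=0 w5=0 w3=0 w9=1 w7=1 w6=0 w8=0 clk=0 w2=0
t11.Δ2 w0=0 w5=1 w3=0 w9=1 w7=1 w6=0 w8=0 clk=0 w2=0
t11.Δ3 w0=0 w5=1 w3=0 w9=1 w7=1 w6=0 w8=1 clk=0 w2=0
t11.Δ4 w0=0 w5=1 w3=0 w9=1 w7=1 w6=0 w8=1 clk=0 w2=1
t11.Δ5 w0=1 w5=1 w3=0 w9=1 w7=1 w6=0 w8=1 clk=0 w2=1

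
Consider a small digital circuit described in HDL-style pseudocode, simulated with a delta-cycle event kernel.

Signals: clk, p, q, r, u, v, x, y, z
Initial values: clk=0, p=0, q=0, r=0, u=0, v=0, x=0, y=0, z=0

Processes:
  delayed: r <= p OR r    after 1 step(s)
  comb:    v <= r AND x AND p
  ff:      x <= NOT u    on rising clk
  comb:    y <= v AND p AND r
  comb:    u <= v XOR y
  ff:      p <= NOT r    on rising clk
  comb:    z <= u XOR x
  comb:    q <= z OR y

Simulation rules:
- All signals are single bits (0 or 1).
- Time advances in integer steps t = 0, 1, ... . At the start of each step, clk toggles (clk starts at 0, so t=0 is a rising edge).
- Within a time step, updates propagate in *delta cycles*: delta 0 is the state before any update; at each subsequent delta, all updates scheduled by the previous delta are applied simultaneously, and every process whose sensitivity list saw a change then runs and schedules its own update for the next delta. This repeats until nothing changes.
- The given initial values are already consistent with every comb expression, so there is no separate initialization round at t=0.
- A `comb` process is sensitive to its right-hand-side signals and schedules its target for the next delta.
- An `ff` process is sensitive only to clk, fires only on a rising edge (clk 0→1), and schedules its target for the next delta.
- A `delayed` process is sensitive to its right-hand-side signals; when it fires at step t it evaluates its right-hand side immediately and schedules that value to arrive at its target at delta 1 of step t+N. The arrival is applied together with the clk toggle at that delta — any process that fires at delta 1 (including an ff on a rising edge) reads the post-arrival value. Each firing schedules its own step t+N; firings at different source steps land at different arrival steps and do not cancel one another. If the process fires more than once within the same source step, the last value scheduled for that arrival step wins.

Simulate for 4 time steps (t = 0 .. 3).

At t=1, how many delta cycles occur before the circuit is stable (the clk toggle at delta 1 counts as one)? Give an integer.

5

[bits: z,x,u,v,r,p,q,clk,y]
t=0: Δ0=000000000 Δ1=000000010 Δ2=010001010 Δ3=110001010 Δ4=110001110 | 4Δ
t=1: Δ0=110001110 Δ1=110011100 Δ2=110111100 Δ3=111111101 Δ4=010111101 Δ5=110111101 | 5Δ
t=2: Δ0=110111101 Δ1=110111111 Δ2=110110111 Δ3=110010110 | 3Δ
t=3: Δ0=110010110 Δ1=110010100 | 1Δ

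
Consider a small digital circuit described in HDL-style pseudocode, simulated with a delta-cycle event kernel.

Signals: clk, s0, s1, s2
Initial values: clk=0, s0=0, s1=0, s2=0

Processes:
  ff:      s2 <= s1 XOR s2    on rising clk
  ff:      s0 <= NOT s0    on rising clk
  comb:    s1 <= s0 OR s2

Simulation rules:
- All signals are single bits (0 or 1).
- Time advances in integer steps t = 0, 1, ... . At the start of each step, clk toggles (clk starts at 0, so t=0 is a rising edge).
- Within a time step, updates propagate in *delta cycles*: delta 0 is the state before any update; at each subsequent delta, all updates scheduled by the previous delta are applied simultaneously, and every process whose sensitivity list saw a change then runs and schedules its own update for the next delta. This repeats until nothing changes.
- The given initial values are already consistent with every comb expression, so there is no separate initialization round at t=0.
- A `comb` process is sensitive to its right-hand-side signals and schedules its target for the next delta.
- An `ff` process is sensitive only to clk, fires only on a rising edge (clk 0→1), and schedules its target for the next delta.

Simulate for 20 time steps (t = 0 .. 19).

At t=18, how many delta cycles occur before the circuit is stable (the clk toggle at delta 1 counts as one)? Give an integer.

2

t=0 Δ0: clk=0 s0=0 s1=0 s2=0
  Δ1: clk:0→1
  Δ2: s0:0→1
  Δ3: s1:0→1
  (3Δ to stable)
t=1 Δ0: clk=1 s0=1 s1=1 s2=0
  Δ1: clk:1→0
  (1Δ to stable)
t=2 Δ0: clk=0 s0=1 s1=1 s2=0
  Δ1: clk:0→1
  Δ2: s0:1→0, s2:0→1
  (2Δ to stable)
t=3 Δ0: clk=1 s0=0 s1=1 s2=1
  Δ1: clk:1→0
  (1Δ to stable)
t=4 Δ0: clk=0 s0=0 s1=1 s2=1
  Δ1: clk:0→1
  Δ2: s0:0→1, s2:1→0
  (2Δ to stable)
t=5 Δ0: clk=1 s0=1 s1=1 s2=0
  Δ1: clk:1→0
  (1Δ to stable)
t=6 Δ0: clk=0 s0=1 s1=1 s2=0
  Δ1: clk:0→1
  Δ2: s0:1→0, s2:0→1
  (2Δ to stable)
t=7 Δ0: clk=1 s0=0 s1=1 s2=1
  Δ1: clk:1→0
  (1Δ to stable)
t=8 Δ0: clk=0 s0=0 s1=1 s2=1
  Δ1: clk:0→1
  Δ2: s0:0→1, s2:1→0
  (2Δ to stable)
t=9 Δ0: clk=1 s0=1 s1=1 s2=0
  Δ1: clk:1→0
  (1Δ to stable)
t=10 Δ0: clk=0 s0=1 s1=1 s2=0
  Δ1: clk:0→1
  Δ2: s0:1→0, s2:0→1
  (2Δ to stable)
t=11 Δ0: clk=1 s0=0 s1=1 s2=1
  Δ1: clk:1→0
  (1Δ to stable)
t=12 Δ0: clk=0 s0=0 s1=1 s2=1
  Δ1: clk:0→1
  Δ2: s0:0→1, s2:1→0
  (2Δ to stable)
t=13 Δ0: clk=1 s0=1 s1=1 s2=0
  Δ1: clk:1→0
  (1Δ to stable)
t=14 Δ0: clk=0 s0=1 s1=1 s2=0
  Δ1: clk:0→1
  Δ2: s0:1→0, s2:0→1
  (2Δ to stable)
t=15 Δ0: clk=1 s0=0 s1=1 s2=1
  Δ1: clk:1→0
  (1Δ to stable)
t=16 Δ0: clk=0 s0=0 s1=1 s2=1
  Δ1: clk:0→1
  Δ2: s0:0→1, s2:1→0
  (2Δ to stable)
t=17 Δ0: clk=1 s0=1 s1=1 s2=0
  Δ1: clk:1→0
  (1Δ to stable)
t=18 Δ0: clk=0 s0=1 s1=1 s2=0
  Δ1: clk:0→1
  Δ2: s0:1→0, s2:0→1
  (2Δ to stable)
t=19 Δ0: clk=1 s0=0 s1=1 s2=1
  Δ1: clk:1→0
  (1Δ to stable)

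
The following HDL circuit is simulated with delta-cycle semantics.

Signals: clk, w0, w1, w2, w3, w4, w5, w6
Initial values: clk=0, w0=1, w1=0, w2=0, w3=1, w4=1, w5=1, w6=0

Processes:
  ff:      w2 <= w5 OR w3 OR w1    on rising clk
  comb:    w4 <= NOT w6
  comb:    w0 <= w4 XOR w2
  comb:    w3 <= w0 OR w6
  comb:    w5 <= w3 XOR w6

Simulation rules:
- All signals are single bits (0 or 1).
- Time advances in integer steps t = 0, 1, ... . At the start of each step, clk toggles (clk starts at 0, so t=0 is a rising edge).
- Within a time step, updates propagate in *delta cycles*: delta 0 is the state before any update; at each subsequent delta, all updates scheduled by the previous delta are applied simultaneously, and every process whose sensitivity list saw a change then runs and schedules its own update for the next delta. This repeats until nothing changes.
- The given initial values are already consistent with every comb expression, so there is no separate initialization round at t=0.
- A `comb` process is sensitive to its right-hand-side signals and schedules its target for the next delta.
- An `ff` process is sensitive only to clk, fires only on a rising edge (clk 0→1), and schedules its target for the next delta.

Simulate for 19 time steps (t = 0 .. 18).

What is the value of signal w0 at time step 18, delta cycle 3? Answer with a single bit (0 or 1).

t0.Δ0 w4=1 w6=0 w2=0 w3=1 clk=0 w5=1 w1=0 w0=1
t0.Δ1 w4=1 w6=0 w2=0 w3=1 clk=1 w5=1 w1=0 w0=1
t0.Δ2 w4=1 w6=0 w2=1 w3=1 clk=1 w5=1 w1=0 w0=1
t0.Δ3 w4=1 w6=0 w2=1 w3=1 clk=1 w5=1 w1=0 w0=0
t0.Δ4 w4=1 w6=0 w2=1 w3=0 clk=1 w5=1 w1=0 w0=0
t0.Δ5 w4=1 w6=0 w2=1 w3=0 clk=1 w5=0 w1=0 w0=0
t1.Δ0 w4=1 w6=0 w2=1 w3=0 clk=1 w5=0 w1=0 w0=0
t1.Δ1 w4=1 w6=0 w2=1 w3=0 clk=0 w5=0 w1=0 w0=0
t2.Δ0 w4=1 w6=0 w2=1 w3=0 clk=0 w5=0 w1=0 w0=0
t2.Δ1 w4=1 w6=0 w2=1 w3=0 clk=1 w5=0 w1=0 w0=0
t2.Δ2 w4=1 w6=0 w2=0 w3=0 clk=1 w5=0 w1=0 w0=0
t2.Δ3 w4=1 w6=0 w2=0 w3=0 clk=1 w5=0 w1=0 w0=1
t2.Δ4 w4=1 w6=0 w2=0 w3=1 clk=1 w5=0 w1=0 w0=1
t2.Δ5 w4=1 w6=0 w2=0 w3=1 clk=1 w5=1 w1=0 w0=1
t3.Δ0 w4=1 w6=0 w2=0 w3=1 clk=1 w5=1 w1=0 w0=1
t3.Δ1 w4=1 w6=0 w2=0 w3=1 clk=0 w5=1 w1=0 w0=1
t4.Δ0 w4=1 w6=0 w2=0 w3=1 clk=0 w5=1 w1=0 w0=1
t4.Δ1 w4=1 w6=0 w2=0 w3=1 clk=1 w5=1 w1=0 w0=1
t4.Δ2 w4=1 w6=0 w2=1 w3=1 clk=1 w5=1 w1=0 w0=1
t4.Δ3 w4=1 w6=0 w2=1 w3=1 clk=1 w5=1 w1=0 w0=0
t4.Δ4 w4=1 w6=0 w2=1 w3=0 clk=1 w5=1 w1=0 w0=0
t4.Δ5 w4=1 w6=0 w2=1 w3=0 clk=1 w5=0 w1=0 w0=0
t5.Δ0 w4=1 w6=0 w2=1 w3=0 clk=1 w5=0 w1=0 w0=0
t5.Δ1 w4=1 w6=0 w2=1 w3=0 clk=0 w5=0 w1=0 w0=0
t6.Δ0 w4=1 w6=0 w2=1 w3=0 clk=0 w5=0 w1=0 w0=0
t6.Δ1 w4=1 w6=0 w2=1 w3=0 clk=1 w5=0 w1=0 w0=0
t6.Δ2 w4=1 w6=0 w2=0 w3=0 clk=1 w5=0 w1=0 w0=0
t6.Δ3 w4=1 w6=0 w2=0 w3=0 clk=1 w5=0 w1=0 w0=1
t6.Δ4 w4=1 w6=0 w2=0 w3=1 clk=1 w5=0 w1=0 w0=1
t6.Δ5 w4=1 w6=0 w2=0 w3=1 clk=1 w5=1 w1=0 w0=1
t7.Δ0 w4=1 w6=0 w2=0 w3=1 clk=1 w5=1 w1=0 w0=1
t7.Δ1 w4=1 w6=0 w2=0 w3=1 clk=0 w5=1 w1=0 w0=1
t8.Δ0 w4=1 w6=0 w2=0 w3=1 clk=0 w5=1 w1=0 w0=1
t8.Δ1 w4=1 w6=0 w2=0 w3=1 clk=1 w5=1 w1=0 w0=1
t8.Δ2 w4=1 w6=0 w2=1 w3=1 clk=1 w5=1 w1=0 w0=1
t8.Δ3 w4=1 w6=0 w2=1 w3=1 clk=1 w5=1 w1=0 w0=0
t8.Δ4 w4=1 w6=0 w2=1 w3=0 clk=1 w5=1 w1=0 w0=0
t8.Δ5 w4=1 w6=0 w2=1 w3=0 clk=1 w5=0 w1=0 w0=0
t9.Δ0 w4=1 w6=0 w2=1 w3=0 clk=1 w5=0 w1=0 w0=0
t9.Δ1 w4=1 w6=0 w2=1 w3=0 clk=0 w5=0 w1=0 w0=0
t10.Δ0 w4=1 w6=0 w2=1 w3=0 clk=0 w5=0 w1=0 w0=0
t10.Δ1 w4=1 w6=0 w2=1 w3=0 clk=1 w5=0 w1=0 w0=0
t10.Δ2 w4=1 w6=0 w2=0 w3=0 clk=1 w5=0 w1=0 w0=0
t10.Δ3 w4=1 w6=0 w2=0 w3=0 clk=1 w5=0 w1=0 w0=1
t10.Δ4 w4=1 w6=0 w2=0 w3=1 clk=1 w5=0 w1=0 w0=1
t10.Δ5 w4=1 w6=0 w2=0 w3=1 clk=1 w5=1 w1=0 w0=1
t11.Δ0 w4=1 w6=0 w2=0 w3=1 clk=1 w5=1 w1=0 w0=1
t11.Δ1 w4=1 w6=0 w2=0 w3=1 clk=0 w5=1 w1=0 w0=1
t12.Δ0 w4=1 w6=0 w2=0 w3=1 clk=0 w5=1 w1=0 w0=1
t12.Δ1 w4=1 w6=0 w2=0 w3=1 clk=1 w5=1 w1=0 w0=1
t12.Δ2 w4=1 w6=0 w2=1 w3=1 clk=1 w5=1 w1=0 w0=1
t12.Δ3 w4=1 w6=0 w2=1 w3=1 clk=1 w5=1 w1=0 w0=0
t12.Δ4 w4=1 w6=0 w2=1 w3=0 clk=1 w5=1 w1=0 w0=0
t12.Δ5 w4=1 w6=0 w2=1 w3=0 clk=1 w5=0 w1=0 w0=0
t13.Δ0 w4=1 w6=0 w2=1 w3=0 clk=1 w5=0 w1=0 w0=0
t13.Δ1 w4=1 w6=0 w2=1 w3=0 clk=0 w5=0 w1=0 w0=0
t14.Δ0 w4=1 w6=0 w2=1 w3=0 clk=0 w5=0 w1=0 w0=0
t14.Δ1 w4=1 w6=0 w2=1 w3=0 clk=1 w5=0 w1=0 w0=0
t14.Δ2 w4=1 w6=0 w2=0 w3=0 clk=1 w5=0 w1=0 w0=0
t14.Δ3 w4=1 w6=0 w2=0 w3=0 clk=1 w5=0 w1=0 w0=1
t14.Δ4 w4=1 w6=0 w2=0 w3=1 clk=1 w5=0 w1=0 w0=1
t14.Δ5 w4=1 w6=0 w2=0 w3=1 clk=1 w5=1 w1=0 w0=1
t15.Δ0 w4=1 w6=0 w2=0 w3=1 clk=1 w5=1 w1=0 w0=1
t15.Δ1 w4=1 w6=0 w2=0 w3=1 clk=0 w5=1 w1=0 w0=1
t16.Δ0 w4=1 w6=0 w2=0 w3=1 clk=0 w5=1 w1=0 w0=1
t16.Δ1 w4=1 w6=0 w2=0 w3=1 clk=1 w5=1 w1=0 w0=1
t16.Δ2 w4=1 w6=0 w2=1 w3=1 clk=1 w5=1 w1=0 w0=1
t16.Δ3 w4=1 w6=0 w2=1 w3=1 clk=1 w5=1 w1=0 w0=0
t16.Δ4 w4=1 w6=0 w2=1 w3=0 clk=1 w5=1 w1=0 w0=0
t16.Δ5 w4=1 w6=0 w2=1 w3=0 clk=1 w5=0 w1=0 w0=0
t17.Δ0 w4=1 w6=0 w2=1 w3=0 clk=1 w5=0 w1=0 w0=0
t17.Δ1 w4=1 w6=0 w2=1 w3=0 clk=0 w5=0 w1=0 w0=0
t18.Δ0 w4=1 w6=0 w2=1 w3=0 clk=0 w5=0 w1=0 w0=0
t18.Δ1 w4=1 w6=0 w2=1 w3=0 clk=1 w5=0 w1=0 w0=0
t18.Δ2 w4=1 w6=0 w2=0 w3=0 clk=1 w5=0 w1=0 w0=0
t18.Δ3 w4=1 w6=0 w2=0 w3=0 clk=1 w5=0 w1=0 w0=1
t18.Δ4 w4=1 w6=0 w2=0 w3=1 clk=1 w5=0 w1=0 w0=1
t18.Δ5 w4=1 w6=0 w2=0 w3=1 clk=1 w5=1 w1=0 w0=1

1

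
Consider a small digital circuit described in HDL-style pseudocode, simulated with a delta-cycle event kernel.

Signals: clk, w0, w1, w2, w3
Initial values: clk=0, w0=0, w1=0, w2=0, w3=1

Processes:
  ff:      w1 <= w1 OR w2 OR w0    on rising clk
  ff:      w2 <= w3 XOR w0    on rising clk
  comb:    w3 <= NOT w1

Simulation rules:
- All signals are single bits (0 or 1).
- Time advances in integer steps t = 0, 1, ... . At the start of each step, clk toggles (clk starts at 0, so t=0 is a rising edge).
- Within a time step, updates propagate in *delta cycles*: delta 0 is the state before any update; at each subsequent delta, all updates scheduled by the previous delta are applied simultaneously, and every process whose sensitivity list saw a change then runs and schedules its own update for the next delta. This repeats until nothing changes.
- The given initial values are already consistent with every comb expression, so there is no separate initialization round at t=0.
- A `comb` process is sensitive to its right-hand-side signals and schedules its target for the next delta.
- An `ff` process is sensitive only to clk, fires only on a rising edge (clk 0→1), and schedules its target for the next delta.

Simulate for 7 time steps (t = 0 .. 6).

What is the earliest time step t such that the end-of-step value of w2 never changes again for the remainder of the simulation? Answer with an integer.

t=0 Δ0: w3=1 clk=0 w1=0 w2=0 w0=0
  Δ1: clk:0→1
  Δ2: w2:0→1
  (2Δ to stable)
t=1 Δ0: w3=1 clk=1 w1=0 w2=1 w0=0
  Δ1: clk:1→0
  (1Δ to stable)
t=2 Δ0: w3=1 clk=0 w1=0 w2=1 w0=0
  Δ1: clk:0→1
  Δ2: w1:0→1
  Δ3: w3:1→0
  (3Δ to stable)
t=3 Δ0: w3=0 clk=1 w1=1 w2=1 w0=0
  Δ1: clk:1→0
  (1Δ to stable)
t=4 Δ0: w3=0 clk=0 w1=1 w2=1 w0=0
  Δ1: clk:0→1
  Δ2: w2:1→0
  (2Δ to stable)
t=5 Δ0: w3=0 clk=1 w1=1 w2=0 w0=0
  Δ1: clk:1→0
  (1Δ to stable)
t=6 Δ0: w3=0 clk=0 w1=1 w2=0 w0=0
  Δ1: clk:0→1
  (1Δ to stable)

4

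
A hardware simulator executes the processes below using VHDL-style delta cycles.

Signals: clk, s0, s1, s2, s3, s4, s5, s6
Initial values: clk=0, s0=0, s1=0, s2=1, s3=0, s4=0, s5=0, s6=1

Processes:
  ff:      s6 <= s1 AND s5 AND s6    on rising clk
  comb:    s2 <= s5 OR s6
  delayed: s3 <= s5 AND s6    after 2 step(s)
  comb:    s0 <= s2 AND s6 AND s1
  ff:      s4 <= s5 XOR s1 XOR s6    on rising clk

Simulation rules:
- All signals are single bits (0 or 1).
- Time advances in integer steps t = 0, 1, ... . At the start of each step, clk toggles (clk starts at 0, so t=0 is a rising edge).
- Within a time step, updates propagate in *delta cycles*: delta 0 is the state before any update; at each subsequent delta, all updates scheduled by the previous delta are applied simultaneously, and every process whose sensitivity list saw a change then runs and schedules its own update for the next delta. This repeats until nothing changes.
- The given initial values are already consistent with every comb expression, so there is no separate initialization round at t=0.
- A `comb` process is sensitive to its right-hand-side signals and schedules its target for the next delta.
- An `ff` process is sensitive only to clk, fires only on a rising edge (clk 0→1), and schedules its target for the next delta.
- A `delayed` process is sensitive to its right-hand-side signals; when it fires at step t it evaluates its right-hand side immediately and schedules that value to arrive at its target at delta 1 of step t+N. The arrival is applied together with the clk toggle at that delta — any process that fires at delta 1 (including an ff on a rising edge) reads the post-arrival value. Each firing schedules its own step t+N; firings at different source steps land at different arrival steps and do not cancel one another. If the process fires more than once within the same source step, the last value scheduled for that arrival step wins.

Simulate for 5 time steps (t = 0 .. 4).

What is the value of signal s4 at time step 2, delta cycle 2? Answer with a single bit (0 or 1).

0

[bits: clk,s5,s4,s0,s3,s6,s1,s2]
t=0: Δ0=00000101 Δ1=10000101 Δ2=10100001 Δ3=10100000 | 3Δ
t=1: Δ0=10100000 Δ1=00100000 | 1Δ
t=2: Δ0=00100000 Δ1=10100000 Δ2=10000000 | 2Δ
t=3: Δ0=10000000 Δ1=00000000 | 1Δ
t=4: Δ0=00000000 Δ1=10000000 | 1Δ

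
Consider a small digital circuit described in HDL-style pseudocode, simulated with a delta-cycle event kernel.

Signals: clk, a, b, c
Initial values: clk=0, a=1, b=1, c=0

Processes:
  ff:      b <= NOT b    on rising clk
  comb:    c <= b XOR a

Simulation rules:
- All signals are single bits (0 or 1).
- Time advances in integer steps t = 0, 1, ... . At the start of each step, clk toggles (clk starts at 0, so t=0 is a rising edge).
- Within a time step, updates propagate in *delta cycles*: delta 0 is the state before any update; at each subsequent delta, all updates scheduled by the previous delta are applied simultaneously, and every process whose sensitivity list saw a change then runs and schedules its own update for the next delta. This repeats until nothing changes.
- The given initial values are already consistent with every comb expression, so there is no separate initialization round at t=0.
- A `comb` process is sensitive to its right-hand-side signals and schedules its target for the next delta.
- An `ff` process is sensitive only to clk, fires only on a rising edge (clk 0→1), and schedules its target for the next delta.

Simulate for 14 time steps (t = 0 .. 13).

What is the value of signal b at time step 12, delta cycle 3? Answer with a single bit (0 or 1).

0

t=0 Δ0: clk=0 a=1 b=1 c=0
  Δ1: clk:0→1
  Δ2: b:1→0
  Δ3: c:0→1
  (3Δ to stable)
t=1 Δ0: clk=1 a=1 b=0 c=1
  Δ1: clk:1→0
  (1Δ to stable)
t=2 Δ0: clk=0 a=1 b=0 c=1
  Δ1: clk:0→1
  Δ2: b:0→1
  Δ3: c:1→0
  (3Δ to stable)
t=3 Δ0: clk=1 a=1 b=1 c=0
  Δ1: clk:1→0
  (1Δ to stable)
t=4 Δ0: clk=0 a=1 b=1 c=0
  Δ1: clk:0→1
  Δ2: b:1→0
  Δ3: c:0→1
  (3Δ to stable)
t=5 Δ0: clk=1 a=1 b=0 c=1
  Δ1: clk:1→0
  (1Δ to stable)
t=6 Δ0: clk=0 a=1 b=0 c=1
  Δ1: clk:0→1
  Δ2: b:0→1
  Δ3: c:1→0
  (3Δ to stable)
t=7 Δ0: clk=1 a=1 b=1 c=0
  Δ1: clk:1→0
  (1Δ to stable)
t=8 Δ0: clk=0 a=1 b=1 c=0
  Δ1: clk:0→1
  Δ2: b:1→0
  Δ3: c:0→1
  (3Δ to stable)
t=9 Δ0: clk=1 a=1 b=0 c=1
  Δ1: clk:1→0
  (1Δ to stable)
t=10 Δ0: clk=0 a=1 b=0 c=1
  Δ1: clk:0→1
  Δ2: b:0→1
  Δ3: c:1→0
  (3Δ to stable)
t=11 Δ0: clk=1 a=1 b=1 c=0
  Δ1: clk:1→0
  (1Δ to stable)
t=12 Δ0: clk=0 a=1 b=1 c=0
  Δ1: clk:0→1
  Δ2: b:1→0
  Δ3: c:0→1
  (3Δ to stable)
t=13 Δ0: clk=1 a=1 b=0 c=1
  Δ1: clk:1→0
  (1Δ to stable)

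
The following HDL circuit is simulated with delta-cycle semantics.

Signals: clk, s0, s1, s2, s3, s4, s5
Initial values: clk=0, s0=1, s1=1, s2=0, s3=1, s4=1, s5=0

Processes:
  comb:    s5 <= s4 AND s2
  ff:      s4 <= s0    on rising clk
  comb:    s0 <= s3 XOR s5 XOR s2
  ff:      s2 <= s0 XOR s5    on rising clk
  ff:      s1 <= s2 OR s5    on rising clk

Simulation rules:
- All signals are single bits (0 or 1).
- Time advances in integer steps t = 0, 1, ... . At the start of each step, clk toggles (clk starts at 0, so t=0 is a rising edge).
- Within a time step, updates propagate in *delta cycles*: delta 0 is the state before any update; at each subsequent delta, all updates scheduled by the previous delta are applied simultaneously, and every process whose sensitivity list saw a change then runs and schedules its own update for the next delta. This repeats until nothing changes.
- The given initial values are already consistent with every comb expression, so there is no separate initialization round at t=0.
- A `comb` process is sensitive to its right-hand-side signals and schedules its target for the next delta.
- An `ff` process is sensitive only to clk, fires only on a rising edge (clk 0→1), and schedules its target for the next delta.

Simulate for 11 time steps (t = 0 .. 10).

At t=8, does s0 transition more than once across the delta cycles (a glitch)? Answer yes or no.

t=0 Δ0: s1=1 s2=0 s3=1 s4=1 s5=0 clk=0 s0=1
  Δ1: clk:0→1
  Δ2: s1:1→0, s2:0→1
  Δ3: s5:0→1, s0:1→0
  Δ4: s0:0→1
  (4Δ to stable)
t=1 Δ0: s1=0 s2=1 s3=1 s4=1 s5=1 clk=1 s0=1
  Δ1: clk:1→0
  (1Δ to stable)
t=2 Δ0: s1=0 s2=1 s3=1 s4=1 s5=1 clk=0 s0=1
  Δ1: clk:0→1
  Δ2: s1:0→1, s2:1→0
  Δ3: s5:1→0, s0:1→0
  Δ4: s0:0→1
  (4Δ to stable)
t=3 Δ0: s1=1 s2=0 s3=1 s4=1 s5=0 clk=1 s0=1
  Δ1: clk:1→0
  (1Δ to stable)
t=4 Δ0: s1=1 s2=0 s3=1 s4=1 s5=0 clk=0 s0=1
  Δ1: clk:0→1
  Δ2: s1:1→0, s2:0→1
  Δ3: s5:0→1, s0:1→0
  Δ4: s0:0→1
  (4Δ to stable)
t=5 Δ0: s1=0 s2=1 s3=1 s4=1 s5=1 clk=1 s0=1
  Δ1: clk:1→0
  (1Δ to stable)
t=6 Δ0: s1=0 s2=1 s3=1 s4=1 s5=1 clk=0 s0=1
  Δ1: clk:0→1
  Δ2: s1:0→1, s2:1→0
  Δ3: s5:1→0, s0:1→0
  Δ4: s0:0→1
  (4Δ to stable)
t=7 Δ0: s1=1 s2=0 s3=1 s4=1 s5=0 clk=1 s0=1
  Δ1: clk:1→0
  (1Δ to stable)
t=8 Δ0: s1=1 s2=0 s3=1 s4=1 s5=0 clk=0 s0=1
  Δ1: clk:0→1
  Δ2: s1:1→0, s2:0→1
  Δ3: s5:0→1, s0:1→0
  Δ4: s0:0→1
  (4Δ to stable)
t=9 Δ0: s1=0 s2=1 s3=1 s4=1 s5=1 clk=1 s0=1
  Δ1: clk:1→0
  (1Δ to stable)
t=10 Δ0: s1=0 s2=1 s3=1 s4=1 s5=1 clk=0 s0=1
  Δ1: clk:0→1
  Δ2: s1:0→1, s2:1→0
  Δ3: s5:1→0, s0:1→0
  Δ4: s0:0→1
  (4Δ to stable)

yes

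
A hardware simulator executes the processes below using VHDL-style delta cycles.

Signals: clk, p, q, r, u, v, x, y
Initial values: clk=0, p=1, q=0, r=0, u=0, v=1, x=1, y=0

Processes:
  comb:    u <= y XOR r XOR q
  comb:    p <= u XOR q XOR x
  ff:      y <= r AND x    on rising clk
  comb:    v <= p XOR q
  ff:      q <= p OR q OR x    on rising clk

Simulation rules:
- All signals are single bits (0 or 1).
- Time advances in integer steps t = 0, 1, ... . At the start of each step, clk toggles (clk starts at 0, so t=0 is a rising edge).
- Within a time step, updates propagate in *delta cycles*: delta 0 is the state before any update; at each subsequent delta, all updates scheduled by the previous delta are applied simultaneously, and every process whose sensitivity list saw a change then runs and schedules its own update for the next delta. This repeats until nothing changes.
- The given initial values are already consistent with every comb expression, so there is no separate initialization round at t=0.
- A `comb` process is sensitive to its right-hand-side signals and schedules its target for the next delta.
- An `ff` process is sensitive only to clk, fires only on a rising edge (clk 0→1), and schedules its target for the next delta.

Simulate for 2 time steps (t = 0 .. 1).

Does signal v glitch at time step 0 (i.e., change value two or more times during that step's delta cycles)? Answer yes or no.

yes

t=0 Δ0: x=1 v=1 p=1 r=0 u=0 q=0 y=0 clk=0
  Δ1: clk:0→1
  Δ2: q:0→1
  Δ3: v:1→0, p:1→0, u:0→1
  Δ4: v:0→1, p:0→1
  Δ5: v:1→0
  (5Δ to stable)
t=1 Δ0: x=1 v=0 p=1 r=0 u=1 q=1 y=0 clk=1
  Δ1: clk:1→0
  (1Δ to stable)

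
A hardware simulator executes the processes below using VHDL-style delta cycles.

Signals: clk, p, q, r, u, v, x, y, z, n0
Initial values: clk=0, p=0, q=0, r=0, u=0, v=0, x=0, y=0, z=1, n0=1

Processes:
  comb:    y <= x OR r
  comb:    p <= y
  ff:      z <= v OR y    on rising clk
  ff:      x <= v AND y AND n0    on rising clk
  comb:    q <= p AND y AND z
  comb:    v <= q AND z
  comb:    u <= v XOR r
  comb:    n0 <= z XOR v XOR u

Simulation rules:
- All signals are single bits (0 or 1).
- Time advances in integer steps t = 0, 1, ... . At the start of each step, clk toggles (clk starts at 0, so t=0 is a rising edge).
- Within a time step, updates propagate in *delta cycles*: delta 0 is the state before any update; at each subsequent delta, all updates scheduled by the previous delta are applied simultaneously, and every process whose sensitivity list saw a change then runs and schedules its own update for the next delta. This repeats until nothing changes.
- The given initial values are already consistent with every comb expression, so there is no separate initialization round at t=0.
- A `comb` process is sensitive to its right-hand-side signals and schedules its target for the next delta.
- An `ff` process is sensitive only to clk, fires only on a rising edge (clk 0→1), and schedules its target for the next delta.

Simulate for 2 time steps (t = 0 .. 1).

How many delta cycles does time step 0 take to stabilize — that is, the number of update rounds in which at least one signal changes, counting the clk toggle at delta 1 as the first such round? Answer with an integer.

t=0 Δ0: u=0 r=0 x=0 q=0 z=1 y=0 n0=1 p=0 v=0 clk=0
  Δ1: clk:0→1
  Δ2: z:1→0
  Δ3: n0:1→0
  (3Δ to stable)
t=1 Δ0: u=0 r=0 x=0 q=0 z=0 y=0 n0=0 p=0 v=0 clk=1
  Δ1: clk:1→0
  (1Δ to stable)

3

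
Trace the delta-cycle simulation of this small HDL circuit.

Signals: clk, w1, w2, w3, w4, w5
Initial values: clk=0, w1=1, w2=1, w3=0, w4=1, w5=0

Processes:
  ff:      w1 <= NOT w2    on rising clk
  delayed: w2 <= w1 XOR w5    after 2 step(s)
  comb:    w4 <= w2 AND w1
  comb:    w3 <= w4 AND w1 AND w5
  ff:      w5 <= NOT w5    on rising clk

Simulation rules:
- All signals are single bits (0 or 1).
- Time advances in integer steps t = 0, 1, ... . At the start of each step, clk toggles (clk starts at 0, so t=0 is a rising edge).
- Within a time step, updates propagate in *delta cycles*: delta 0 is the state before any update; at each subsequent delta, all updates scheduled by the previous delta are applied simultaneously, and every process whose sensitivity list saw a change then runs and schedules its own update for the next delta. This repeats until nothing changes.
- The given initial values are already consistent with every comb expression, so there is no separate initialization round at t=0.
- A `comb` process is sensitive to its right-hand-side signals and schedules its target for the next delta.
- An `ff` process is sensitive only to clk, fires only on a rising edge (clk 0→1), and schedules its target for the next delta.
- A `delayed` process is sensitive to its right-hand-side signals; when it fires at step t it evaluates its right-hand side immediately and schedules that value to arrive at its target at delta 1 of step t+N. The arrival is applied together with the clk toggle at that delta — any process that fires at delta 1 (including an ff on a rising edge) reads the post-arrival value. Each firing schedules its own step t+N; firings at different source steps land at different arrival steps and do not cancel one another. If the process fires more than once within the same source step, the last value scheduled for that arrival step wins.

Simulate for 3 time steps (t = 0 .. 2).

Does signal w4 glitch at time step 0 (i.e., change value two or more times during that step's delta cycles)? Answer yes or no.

t0.Δ0 w4=1 clk=0 w5=0 w2=1 w1=1 w3=0
t0.Δ1 w4=1 clk=1 w5=0 w2=1 w1=1 w3=0
t0.Δ2 w4=1 clk=1 w5=1 w2=1 w1=0 w3=0
t0.Δ3 w4=0 clk=1 w5=1 w2=1 w1=0 w3=0
t1.Δ0 w4=0 clk=1 w5=1 w2=1 w1=0 w3=0
t1.Δ1 w4=0 clk=0 w5=1 w2=1 w1=0 w3=0
t2.Δ0 w4=0 clk=0 w5=1 w2=1 w1=0 w3=0
t2.Δ1 w4=0 clk=1 w5=1 w2=1 w1=0 w3=0
t2.Δ2 w4=0 clk=1 w5=0 w2=1 w1=0 w3=0

no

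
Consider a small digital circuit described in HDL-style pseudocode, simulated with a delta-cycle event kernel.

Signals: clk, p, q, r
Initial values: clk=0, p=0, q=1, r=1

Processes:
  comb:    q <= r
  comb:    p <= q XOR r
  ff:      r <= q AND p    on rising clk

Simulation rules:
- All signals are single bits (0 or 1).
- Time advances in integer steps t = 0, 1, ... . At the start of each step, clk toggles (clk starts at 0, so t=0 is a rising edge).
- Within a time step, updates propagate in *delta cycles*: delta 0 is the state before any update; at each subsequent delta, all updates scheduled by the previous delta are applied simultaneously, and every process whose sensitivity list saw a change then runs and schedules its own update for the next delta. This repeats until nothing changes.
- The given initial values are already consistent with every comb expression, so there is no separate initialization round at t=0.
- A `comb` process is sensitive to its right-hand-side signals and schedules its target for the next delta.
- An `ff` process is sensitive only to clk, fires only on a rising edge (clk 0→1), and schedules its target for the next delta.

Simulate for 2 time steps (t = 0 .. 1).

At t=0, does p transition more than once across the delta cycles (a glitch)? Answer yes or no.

yes

t0.Δ0 r=1 p=0 clk=0 q=1
t0.Δ1 r=1 p=0 clk=1 q=1
t0.Δ2 r=0 p=0 clk=1 q=1
t0.Δ3 r=0 p=1 clk=1 q=0
t0.Δ4 r=0 p=0 clk=1 q=0
t1.Δ0 r=0 p=0 clk=1 q=0
t1.Δ1 r=0 p=0 clk=0 q=0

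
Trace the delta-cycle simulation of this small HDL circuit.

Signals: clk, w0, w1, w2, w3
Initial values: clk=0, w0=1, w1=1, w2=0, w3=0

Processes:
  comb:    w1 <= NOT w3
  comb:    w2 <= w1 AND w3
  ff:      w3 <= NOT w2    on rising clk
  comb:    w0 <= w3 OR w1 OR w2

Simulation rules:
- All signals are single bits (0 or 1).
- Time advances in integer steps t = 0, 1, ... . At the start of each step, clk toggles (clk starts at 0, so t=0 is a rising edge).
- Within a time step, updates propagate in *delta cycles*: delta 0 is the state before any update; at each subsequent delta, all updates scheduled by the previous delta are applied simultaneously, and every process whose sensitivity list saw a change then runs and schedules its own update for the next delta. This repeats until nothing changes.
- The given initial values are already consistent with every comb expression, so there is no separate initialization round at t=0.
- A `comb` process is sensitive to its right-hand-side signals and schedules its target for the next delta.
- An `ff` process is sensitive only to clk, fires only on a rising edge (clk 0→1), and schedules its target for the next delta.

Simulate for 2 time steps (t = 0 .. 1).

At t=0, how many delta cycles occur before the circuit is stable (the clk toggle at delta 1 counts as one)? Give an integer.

4

t=0 Δ0: clk=0 w0=1 w3=0 w1=1 w2=0
  Δ1: clk:0→1
  Δ2: w3:0→1
  Δ3: w1:1→0, w2:0→1
  Δ4: w2:1→0
  (4Δ to stable)
t=1 Δ0: clk=1 w0=1 w3=1 w1=0 w2=0
  Δ1: clk:1→0
  (1Δ to stable)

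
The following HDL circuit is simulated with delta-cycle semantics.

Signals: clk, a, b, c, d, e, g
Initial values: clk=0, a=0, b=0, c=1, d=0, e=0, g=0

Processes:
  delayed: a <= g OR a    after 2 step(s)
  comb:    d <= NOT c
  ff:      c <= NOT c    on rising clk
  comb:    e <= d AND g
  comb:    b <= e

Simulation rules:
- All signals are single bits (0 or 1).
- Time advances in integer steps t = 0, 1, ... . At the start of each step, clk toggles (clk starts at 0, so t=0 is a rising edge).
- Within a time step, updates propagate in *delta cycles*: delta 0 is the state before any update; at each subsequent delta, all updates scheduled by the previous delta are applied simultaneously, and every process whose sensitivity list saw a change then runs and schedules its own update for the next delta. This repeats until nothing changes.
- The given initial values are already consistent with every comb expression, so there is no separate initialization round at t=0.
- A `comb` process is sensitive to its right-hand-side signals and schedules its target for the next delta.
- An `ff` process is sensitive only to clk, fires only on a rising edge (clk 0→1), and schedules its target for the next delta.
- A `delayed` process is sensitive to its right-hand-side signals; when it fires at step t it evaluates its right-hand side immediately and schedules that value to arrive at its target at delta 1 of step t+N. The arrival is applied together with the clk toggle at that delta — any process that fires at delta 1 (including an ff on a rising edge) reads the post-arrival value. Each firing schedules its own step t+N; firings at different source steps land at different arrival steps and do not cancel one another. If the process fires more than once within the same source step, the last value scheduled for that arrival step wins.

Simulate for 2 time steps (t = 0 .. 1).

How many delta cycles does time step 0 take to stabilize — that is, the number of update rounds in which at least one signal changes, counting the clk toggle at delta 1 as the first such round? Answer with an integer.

t=0 Δ0: b=0 g=0 e=0 clk=0 a=0 c=1 d=0
  Δ1: clk:0→1
  Δ2: c:1→0
  Δ3: d:0→1
  (3Δ to stable)
t=1 Δ0: b=0 g=0 e=0 clk=1 a=0 c=0 d=1
  Δ1: clk:1→0
  (1Δ to stable)

3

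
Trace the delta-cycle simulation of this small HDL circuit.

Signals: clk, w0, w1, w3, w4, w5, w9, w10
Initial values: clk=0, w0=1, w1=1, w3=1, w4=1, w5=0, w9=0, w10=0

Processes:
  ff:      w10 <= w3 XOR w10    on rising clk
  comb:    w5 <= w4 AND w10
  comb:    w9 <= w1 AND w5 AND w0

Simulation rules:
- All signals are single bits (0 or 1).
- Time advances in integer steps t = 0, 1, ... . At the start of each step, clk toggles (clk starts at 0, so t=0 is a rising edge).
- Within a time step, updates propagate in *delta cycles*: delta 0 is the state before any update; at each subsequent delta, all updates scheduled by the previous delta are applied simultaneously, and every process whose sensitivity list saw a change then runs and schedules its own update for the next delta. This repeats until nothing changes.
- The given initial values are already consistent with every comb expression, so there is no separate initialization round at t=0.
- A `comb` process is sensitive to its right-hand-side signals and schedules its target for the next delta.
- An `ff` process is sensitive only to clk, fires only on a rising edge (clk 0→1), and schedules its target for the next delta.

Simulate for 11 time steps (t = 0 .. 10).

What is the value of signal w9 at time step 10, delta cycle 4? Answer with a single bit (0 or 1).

0

t0.Δ0 w0=1 clk=0 w10=0 w1=1 w3=1 w4=1 w5=0 w9=0
t0.Δ1 w0=1 clk=1 w10=0 w1=1 w3=1 w4=1 w5=0 w9=0
t0.Δ2 w0=1 clk=1 w10=1 w1=1 w3=1 w4=1 w5=0 w9=0
t0.Δ3 w0=1 clk=1 w10=1 w1=1 w3=1 w4=1 w5=1 w9=0
t0.Δ4 w0=1 clk=1 w10=1 w1=1 w3=1 w4=1 w5=1 w9=1
t1.Δ0 w0=1 clk=1 w10=1 w1=1 w3=1 w4=1 w5=1 w9=1
t1.Δ1 w0=1 clk=0 w10=1 w1=1 w3=1 w4=1 w5=1 w9=1
t2.Δ0 w0=1 clk=0 w10=1 w1=1 w3=1 w4=1 w5=1 w9=1
t2.Δ1 w0=1 clk=1 w10=1 w1=1 w3=1 w4=1 w5=1 w9=1
t2.Δ2 w0=1 clk=1 w10=0 w1=1 w3=1 w4=1 w5=1 w9=1
t2.Δ3 w0=1 clk=1 w10=0 w1=1 w3=1 w4=1 w5=0 w9=1
t2.Δ4 w0=1 clk=1 w10=0 w1=1 w3=1 w4=1 w5=0 w9=0
t3.Δ0 w0=1 clk=1 w10=0 w1=1 w3=1 w4=1 w5=0 w9=0
t3.Δ1 w0=1 clk=0 w10=0 w1=1 w3=1 w4=1 w5=0 w9=0
t4.Δ0 w0=1 clk=0 w10=0 w1=1 w3=1 w4=1 w5=0 w9=0
t4.Δ1 w0=1 clk=1 w10=0 w1=1 w3=1 w4=1 w5=0 w9=0
t4.Δ2 w0=1 clk=1 w10=1 w1=1 w3=1 w4=1 w5=0 w9=0
t4.Δ3 w0=1 clk=1 w10=1 w1=1 w3=1 w4=1 w5=1 w9=0
t4.Δ4 w0=1 clk=1 w10=1 w1=1 w3=1 w4=1 w5=1 w9=1
t5.Δ0 w0=1 clk=1 w10=1 w1=1 w3=1 w4=1 w5=1 w9=1
t5.Δ1 w0=1 clk=0 w10=1 w1=1 w3=1 w4=1 w5=1 w9=1
t6.Δ0 w0=1 clk=0 w10=1 w1=1 w3=1 w4=1 w5=1 w9=1
t6.Δ1 w0=1 clk=1 w10=1 w1=1 w3=1 w4=1 w5=1 w9=1
t6.Δ2 w0=1 clk=1 w10=0 w1=1 w3=1 w4=1 w5=1 w9=1
t6.Δ3 w0=1 clk=1 w10=0 w1=1 w3=1 w4=1 w5=0 w9=1
t6.Δ4 w0=1 clk=1 w10=0 w1=1 w3=1 w4=1 w5=0 w9=0
t7.Δ0 w0=1 clk=1 w10=0 w1=1 w3=1 w4=1 w5=0 w9=0
t7.Δ1 w0=1 clk=0 w10=0 w1=1 w3=1 w4=1 w5=0 w9=0
t8.Δ0 w0=1 clk=0 w10=0 w1=1 w3=1 w4=1 w5=0 w9=0
t8.Δ1 w0=1 clk=1 w10=0 w1=1 w3=1 w4=1 w5=0 w9=0
t8.Δ2 w0=1 clk=1 w10=1 w1=1 w3=1 w4=1 w5=0 w9=0
t8.Δ3 w0=1 clk=1 w10=1 w1=1 w3=1 w4=1 w5=1 w9=0
t8.Δ4 w0=1 clk=1 w10=1 w1=1 w3=1 w4=1 w5=1 w9=1
t9.Δ0 w0=1 clk=1 w10=1 w1=1 w3=1 w4=1 w5=1 w9=1
t9.Δ1 w0=1 clk=0 w10=1 w1=1 w3=1 w4=1 w5=1 w9=1
t10.Δ0 w0=1 clk=0 w10=1 w1=1 w3=1 w4=1 w5=1 w9=1
t10.Δ1 w0=1 clk=1 w10=1 w1=1 w3=1 w4=1 w5=1 w9=1
t10.Δ2 w0=1 clk=1 w10=0 w1=1 w3=1 w4=1 w5=1 w9=1
t10.Δ3 w0=1 clk=1 w10=0 w1=1 w3=1 w4=1 w5=0 w9=1
t10.Δ4 w0=1 clk=1 w10=0 w1=1 w3=1 w4=1 w5=0 w9=0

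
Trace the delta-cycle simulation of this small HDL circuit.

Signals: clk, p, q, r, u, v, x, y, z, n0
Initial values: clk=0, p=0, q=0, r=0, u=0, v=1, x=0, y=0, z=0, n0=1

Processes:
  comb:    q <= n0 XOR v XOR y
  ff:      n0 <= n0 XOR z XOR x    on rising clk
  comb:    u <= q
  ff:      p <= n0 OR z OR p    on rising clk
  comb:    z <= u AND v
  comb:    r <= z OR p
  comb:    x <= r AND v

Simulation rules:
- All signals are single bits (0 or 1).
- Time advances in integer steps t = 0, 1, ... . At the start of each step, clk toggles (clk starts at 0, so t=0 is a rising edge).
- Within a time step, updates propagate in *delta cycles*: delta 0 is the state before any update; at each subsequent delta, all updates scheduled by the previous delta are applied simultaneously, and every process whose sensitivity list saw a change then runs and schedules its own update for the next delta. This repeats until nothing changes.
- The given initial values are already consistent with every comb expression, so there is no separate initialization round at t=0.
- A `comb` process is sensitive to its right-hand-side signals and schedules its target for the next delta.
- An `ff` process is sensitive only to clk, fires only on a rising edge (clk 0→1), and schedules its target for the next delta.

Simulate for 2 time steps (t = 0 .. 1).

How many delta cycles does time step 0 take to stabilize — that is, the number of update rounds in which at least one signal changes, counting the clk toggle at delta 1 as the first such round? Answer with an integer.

t0.Δ0 p=0 r=0 y=0 n0=1 z=0 clk=0 u=0 x=0 v=1 q=0
t0.Δ1 p=0 r=0 y=0 n0=1 z=0 clk=1 u=0 x=0 v=1 q=0
t0.Δ2 p=1 r=0 y=0 n0=1 z=0 clk=1 u=0 x=0 v=1 q=0
t0.Δ3 p=1 r=1 y=0 n0=1 z=0 clk=1 u=0 x=0 v=1 q=0
t0.Δ4 p=1 r=1 y=0 n0=1 z=0 clk=1 u=0 x=1 v=1 q=0
t1.Δ0 p=1 r=1 y=0 n0=1 z=0 clk=1 u=0 x=1 v=1 q=0
t1.Δ1 p=1 r=1 y=0 n0=1 z=0 clk=0 u=0 x=1 v=1 q=0

4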